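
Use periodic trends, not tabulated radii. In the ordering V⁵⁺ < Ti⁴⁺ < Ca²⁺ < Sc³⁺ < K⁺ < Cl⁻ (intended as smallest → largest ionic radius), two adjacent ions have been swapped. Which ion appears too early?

Scanning neighbour by neighbour, only Ca²⁺/Sc³⁺ violates a trend: both have 18 electrons but Z(Sc)=21 > Z(Ca)=20, so Sc³⁺ should be the smaller of the two. That makes Ca²⁺ the one sitting a position early relative to where it belongs.

Ca²⁺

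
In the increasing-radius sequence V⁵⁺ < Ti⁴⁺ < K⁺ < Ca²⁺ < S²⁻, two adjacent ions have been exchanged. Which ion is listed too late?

Scanning neighbour by neighbour, only K⁺/Ca²⁺ violates a trend: they are isoelectronic (18 e⁻) and Ca has more protons than K (20 vs 19), making Ca²⁺ smaller. That makes Ca²⁺ the one sitting a position late relative to where it belongs.

Ca²⁺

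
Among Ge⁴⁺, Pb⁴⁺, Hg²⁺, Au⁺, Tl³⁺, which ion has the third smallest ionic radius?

Ge⁴⁺ has 28 e⁻ (Z=32), Pb⁴⁺ has 78 e⁻ (Z=82), Tl³⁺ has 78 e⁻ (Z=81), Hg²⁺ has 78 e⁻ (Z=80), Au⁺ has 78 e⁻ (Z=79). Ge⁴⁺ < Pb⁴⁺ (same group, 2 shells fewer); Pb⁴⁺ < Tl³⁺ (isoelectronic, higher Z=82 is smaller); Tl³⁺ < Hg²⁺ (isoelectronic, higher Z=81 is smaller); Hg²⁺ < Au⁺ (both 78 e⁻, Z=80>79).
So the order is Ge⁴⁺ < Pb⁴⁺ < Tl³⁺ < Hg²⁺ < Au⁺; the 3rd-smallest ion is Tl³⁺.

Tl³⁺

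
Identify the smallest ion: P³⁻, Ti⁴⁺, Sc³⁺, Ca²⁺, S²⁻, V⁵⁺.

V⁵⁺

These species are isoelectronic with 18 electrons. The only difference is the number of protons: V⁵⁺ (Z=23), Ti⁴⁺ (Z=22), Sc³⁺ (Z=21), Ca²⁺ (Z=20), S²⁻ (Z=16), P³⁻ (Z=15). The strongest nuclear pull (V⁵⁺) gives the smallest ion.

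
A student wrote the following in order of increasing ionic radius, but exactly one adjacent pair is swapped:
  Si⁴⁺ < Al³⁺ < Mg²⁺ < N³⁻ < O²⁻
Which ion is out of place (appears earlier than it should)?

N³⁻

Compare adjacent ions: both have 10 electrons but Z(O)=8 > Z(N)=7, so O²⁻ should be the smaller of the two — yet in this increasing list N³⁻ sits before O²⁻. Nothing else is reversed, so N³⁻ should move one place to the right.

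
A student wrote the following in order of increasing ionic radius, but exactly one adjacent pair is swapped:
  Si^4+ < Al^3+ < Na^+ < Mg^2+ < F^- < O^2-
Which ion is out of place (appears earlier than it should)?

Na^+

Compare adjacent ions: Mg^2+ and Na^+ share 10 electrons; the higher nuclear charge on Mg (Z=12) contracts it more, so Mg^2+ < Na^+ — yet in this increasing list Na^+ sits before Mg^2+. Nothing else is reversed, so Na^+ should move one place to the right.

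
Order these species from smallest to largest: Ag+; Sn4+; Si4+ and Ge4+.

Si4+ < Ge4+ < Sn4+ < Ag+

Si4+ (Z=14, 10 e⁻), Ge4+ (Z=32, 28 e⁻), Sn4+ (Z=50, 46 e⁻), Ag+ (Z=47, 46 e⁻). Si4+ < Ge4+ (same group, period 3 vs 4); Ge4+ < Sn4+ (same group, period 4 vs 5); Sn4+ < Ag+ (both 46 e⁻, Z=50>47).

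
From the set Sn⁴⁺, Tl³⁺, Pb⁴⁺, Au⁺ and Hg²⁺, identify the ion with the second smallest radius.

Pb⁴⁺

First list Z and electron count for each: Sn⁴⁺ (Z=50, 46 e⁻), Pb⁴⁺ (Z=82, 78 e⁻), Tl³⁺ (Z=81, 78 e⁻), Hg²⁺ (Z=80, 78 e⁻), Au⁺ (Z=79, 78 e⁻). Sn⁴⁺ < Pb⁴⁺ (same group, 1 shell fewer); Pb⁴⁺ < Tl³⁺ (both 78 e⁻, Z=82>81); Tl³⁺ < Hg²⁺ (both 78 e⁻, Z=81>80); Hg²⁺ < Au⁺ (both 78 e⁻, Z=80>79).
That gives Sn⁴⁺ < Pb⁴⁺ < Tl³⁺ < Hg²⁺ < Au⁺. From the smallest end, number 2 is Pb⁴⁺.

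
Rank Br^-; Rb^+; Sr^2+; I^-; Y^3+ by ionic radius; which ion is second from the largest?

Br^-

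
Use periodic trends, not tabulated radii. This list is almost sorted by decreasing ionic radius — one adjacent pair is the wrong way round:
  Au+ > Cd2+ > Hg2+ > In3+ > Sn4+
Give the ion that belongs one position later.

Cd2+

The pair Cd2+, Hg2+ is the wrong way round — both in group 12 with the same charge; Cd2+ (period 5) has the smaller radius. All other adjacent pairs agree with periodic trends, so Cd2+ is the misplaced ion.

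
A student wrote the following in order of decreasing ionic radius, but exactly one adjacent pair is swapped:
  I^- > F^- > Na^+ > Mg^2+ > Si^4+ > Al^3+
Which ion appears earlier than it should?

Compare adjacent ions: both have 10 electrons but Z(Si)=14 > Z(Al)=13, so Si^4+ should be the smaller of the two — yet in this decreasing list Si^4+ sits before Al^3+. Nothing else is reversed, so Si^4+ should move one place to the right.

Si^4+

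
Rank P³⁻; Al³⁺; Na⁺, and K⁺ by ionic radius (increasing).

Work out protons and electrons: Al³⁺ has 10 e⁻ (Z=13), Na⁺ has 10 e⁻ (Z=11), K⁺ has 18 e⁻ (Z=19), P³⁻ has 18 e⁻ (Z=15). Al³⁺ < Na⁺ (both 10 e⁻, Z=13>11); Na⁺ < K⁺ (same group, period 3 vs 4); K⁺ < P³⁻ (both 18 e⁻, Z=19>15).

Al³⁺ < Na⁺ < K⁺ < P³⁻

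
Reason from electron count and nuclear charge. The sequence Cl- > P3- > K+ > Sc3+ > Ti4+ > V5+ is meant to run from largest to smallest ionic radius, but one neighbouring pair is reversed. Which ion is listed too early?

Compare adjacent ions: they are isoelectronic (18 e⁻) and Cl has more protons than P (17 vs 15), making Cl- smaller — yet in this decreasing list Cl- sits before P3-. Nothing else is reversed, so Cl- should move one place to the right.

Cl-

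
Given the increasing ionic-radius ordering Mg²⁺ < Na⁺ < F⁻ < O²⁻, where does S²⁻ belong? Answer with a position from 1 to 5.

Tabulating Z and e⁻: Mg²⁺: 10 e⁻, Z=12, Na⁺: 10 e⁻, Z=11, F⁻: 10 e⁻, Z=9, O²⁻: 10 e⁻, Z=8, S²⁻: 18 e⁻, Z=16. Mg²⁺ < Na⁺ (isoelectronic, higher Z=12 is smaller); Na⁺ < F⁻ (both 10 e⁻, Z=11>9); F⁻ < O²⁻ (both 10 e⁻, Z=9>8); O²⁻ < S²⁻ (same group, 1 shell fewer).
Putting S²⁻ in gives Mg²⁺ < Na⁺ < F⁻ < O²⁻ < S²⁻; it lands at slot 5.

5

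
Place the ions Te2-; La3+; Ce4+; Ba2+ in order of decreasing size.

Te2- > Ba2+ > La3+ > Ce4+

Isoelectronic series (54 e⁻ each). Size is set by nuclear charge: more protons means a smaller ion. Ce4+ (Z=58), La3+ (Z=57), Ba2+ (Z=56), Te2- (Z=52).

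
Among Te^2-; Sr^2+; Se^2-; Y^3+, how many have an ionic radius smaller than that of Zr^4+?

First list Z and electron count for each: Zr^4+ has 36 e⁻ (Z=40), Y^3+ has 36 e⁻ (Z=39), Sr^2+ has 36 e⁻ (Z=38), Se^2- has 36 e⁻ (Z=34), Te^2- has 54 e⁻ (Z=52). Zr^4+ < Y^3+ (isoelectronic, higher Z=40 is smaller); Y^3+ < Sr^2+ (isoelectronic, higher Z=39 is smaller); Sr^2+ < Se^2- (both 36 e⁻, Z=38>34); Se^2- < Te^2- (same group, period 4 vs 5).
Placing each against Zr^4+: smaller — none; larger — Y^3+, Sr^2+, Se^2-, Te^2-. Count: 0.

0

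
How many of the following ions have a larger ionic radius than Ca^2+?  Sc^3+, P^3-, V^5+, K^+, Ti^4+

Isoelectronic series (18 e⁻ each). Size is set by nuclear charge: more protons means a smaller ion. V^5+ (Z=23), Ti^4+ (Z=22), Sc^3+ (Z=21), Ca^2+ (Z=20), K^+ (Z=19), P^3- (Z=15).
Placing each against Ca^2+: smaller — V^5+, Ti^4+, Sc^3+; larger — K^+, P^3-. That's 2.

2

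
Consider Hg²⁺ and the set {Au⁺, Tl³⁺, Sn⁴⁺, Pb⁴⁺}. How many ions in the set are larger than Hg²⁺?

Electron counts and nuclear charges: Sn⁴⁺ has 46 e⁻ (Z=50), Pb⁴⁺ has 78 e⁻ (Z=82), Tl³⁺ has 78 e⁻ (Z=81), Hg²⁺ has 78 e⁻ (Z=80), Au⁺ has 78 e⁻ (Z=79). Sn⁴⁺ < Pb⁴⁺ (same group, 1 shell fewer); Pb⁴⁺ < Tl³⁺ (isoelectronic, higher Z=82 is smaller); Tl³⁺ < Hg²⁺ (both 78 e⁻, Z=81>80); Hg²⁺ < Au⁺ (both 78 e⁻, Z=80>79).
Overall: Sn⁴⁺ < Pb⁴⁺ < Tl³⁺ < Hg²⁺ < Au⁺. Hg²⁺ has 3 below it and 1 above. That's 1.

1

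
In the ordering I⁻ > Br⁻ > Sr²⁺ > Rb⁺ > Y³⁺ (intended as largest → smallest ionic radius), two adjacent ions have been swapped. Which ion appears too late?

Rb⁺

Scanning neighbour by neighbour, only Sr²⁺/Rb⁺ violates a trend: both have 36 electrons but Z(Sr)=38 > Z(Rb)=37, so Sr²⁺ should be the smaller of the two. That makes Rb⁺ the one sitting a position late relative to where it belongs.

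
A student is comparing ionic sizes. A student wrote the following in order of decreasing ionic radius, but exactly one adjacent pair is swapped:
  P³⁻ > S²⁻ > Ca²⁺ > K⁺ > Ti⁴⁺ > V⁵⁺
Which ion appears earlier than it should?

Ca²⁺

Check each adjacent pair. Ca²⁺ and K⁺ are reversed: Ca²⁺ and K⁺ share 18 electrons; the higher nuclear charge on Ca (Z=20) contracts it more, so Ca²⁺ < K⁺. No other neighbouring pair contradicts the periodic trends, so Ca²⁺ is the ion listed too early.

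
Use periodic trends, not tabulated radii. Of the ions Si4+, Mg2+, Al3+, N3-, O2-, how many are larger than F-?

Isoelectronic series (10 e⁻ each). Size is set by nuclear charge: more protons means a smaller ion. Si4+ (Z=14), Al3+ (Z=13), Mg2+ (Z=12), F- (Z=9), O2- (Z=8), N3- (Z=7).
Relative to F-, the ions that are larger are O2-, N3-. That's 2.

2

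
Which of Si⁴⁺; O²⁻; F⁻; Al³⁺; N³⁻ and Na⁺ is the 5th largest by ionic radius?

Al³⁺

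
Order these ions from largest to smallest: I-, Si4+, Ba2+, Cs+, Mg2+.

I- > Cs+ > Ba2+ > Mg2+ > Si4+

Si4+ (Z=14, 10 e⁻), Mg2+ (Z=12, 10 e⁻), Ba2+ (Z=56, 54 e⁻), Cs+ (Z=55, 54 e⁻), I- (Z=53, 54 e⁻). Si4+ < Mg2+ (isoelectronic, higher Z=14 is smaller); Mg2+ < Ba2+ (same group, 3 shells fewer); Ba2+ < Cs+ (both 54 e⁻, Z=56>55); Cs+ < I- (both 54 e⁻, Z=55>53).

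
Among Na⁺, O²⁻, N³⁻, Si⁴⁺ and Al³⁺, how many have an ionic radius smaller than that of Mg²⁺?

2

Each ion has 10 electrons. The ranking follows nuclear charge in reverse — greater Z gives a smaller radius. Si⁴⁺ (Z=14), Al³⁺ (Z=13), Mg²⁺ (Z=12), Na⁺ (Z=11), O²⁻ (Z=8), N³⁻ (Z=7).
Placing each against Mg²⁺: smaller — Si⁴⁺, Al³⁺; larger — Na⁺, O²⁻, N³⁻. That's 2.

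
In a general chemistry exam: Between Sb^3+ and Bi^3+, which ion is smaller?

Sb^3+

Same group, same charge. Going down the group adds an extra shell of electrons, so the ion gets larger: Sb^3+ is highest in the group and smallest.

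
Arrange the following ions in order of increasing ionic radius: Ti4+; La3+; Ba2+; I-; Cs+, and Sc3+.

Ti4+ < Sc3+ < La3+ < Ba2+ < Cs+ < I-

Electron counts and nuclear charges: Ti4+ has 18 e⁻ (Z=22), Sc3+ has 18 e⁻ (Z=21), La3+ has 54 e⁻ (Z=57), Ba2+ has 54 e⁻ (Z=56), Cs+ has 54 e⁻ (Z=55), I- has 54 e⁻ (Z=53). Ti4+ < Sc3+ (both 18 e⁻, Z=22>21); Sc3+ < La3+ (same group, period 4 vs 6); La3+ < Ba2+ (both 54 e⁻, Z=57>56); Ba2+ < Cs+ (isoelectronic, higher Z=56 is smaller); Cs+ < I- (both 54 e⁻, Z=55>53).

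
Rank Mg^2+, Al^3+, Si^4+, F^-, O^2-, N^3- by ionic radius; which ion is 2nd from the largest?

All of these have 10 electrons (isoelectronic). With the same electron cloud, the ion with the most protons pulls it in tightest. Nuclear charges: Si^4+ (Z=14), Al^3+ (Z=13), Mg^2+ (Z=12), F^- (Z=9), O^2- (Z=8), N^3- (Z=7). Highest Z is smallest.
Ordering: Si^4+ < Al^3+ < Mg^2+ < F^- < O^2- < N^3-. The 2nd largest is O^2-.

O^2-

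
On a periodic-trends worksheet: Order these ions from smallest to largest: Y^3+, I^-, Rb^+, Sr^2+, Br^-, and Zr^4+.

Electron counts and nuclear charges: Zr^4+ has 36 e⁻ (Z=40), Y^3+ has 36 e⁻ (Z=39), Sr^2+ has 36 e⁻ (Z=38), Rb^+ has 36 e⁻ (Z=37), Br^- has 36 e⁻ (Z=35), I^- has 54 e⁻ (Z=53). Zr^4+ < Y^3+ (isoelectronic, higher Z=40 is smaller); Y^3+ < Sr^2+ (both 36 e⁻, Z=39>38); Sr^2+ < Rb^+ (isoelectronic, higher Z=38 is smaller); Rb^+ < Br^- (isoelectronic, higher Z=37 is smaller); Br^- < I^- (same group, period 4 vs 5).

Zr^4+ < Y^3+ < Sr^2+ < Rb^+ < Br^- < I^-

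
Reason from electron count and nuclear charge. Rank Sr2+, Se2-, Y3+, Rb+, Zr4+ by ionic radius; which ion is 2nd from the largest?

Rb+

Each ion has 36 electrons. The ranking follows nuclear charge in reverse — greater Z gives a smaller radius. Zr4+ (Z=40), Y3+ (Z=39), Sr2+ (Z=38), Rb+ (Z=37), Se2- (Z=34).
Full ascending order: Zr4+ < Y3+ < Sr2+ < Rb+ < Se2-. Counting from the largest, position 2 is Rb+.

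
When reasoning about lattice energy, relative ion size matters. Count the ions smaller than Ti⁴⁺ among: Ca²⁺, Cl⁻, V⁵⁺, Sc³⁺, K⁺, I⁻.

V⁵⁺ (Z=23, 18 e⁻), Ti⁴⁺ (Z=22, 18 e⁻), Sc³⁺ (Z=21, 18 e⁻), Ca²⁺ (Z=20, 18 e⁻), K⁺ (Z=19, 18 e⁻), Cl⁻ (Z=17, 18 e⁻), I⁻ (Z=53, 54 e⁻). V⁵⁺ < Ti⁴⁺ (isoelectronic, higher Z=23 is smaller); Ti⁴⁺ < Sc³⁺ (both 18 e⁻, Z=22>21); Sc³⁺ < Ca²⁺ (both 18 e⁻, Z=21>20); Ca²⁺ < K⁺ (both 18 e⁻, Z=20>19); K⁺ < Cl⁻ (both 18 e⁻, Z=19>17); Cl⁻ < I⁻ (same group, period 3 vs 5).
Placing each against Ti⁴⁺: smaller — V⁵⁺; larger — Sc³⁺, Ca²⁺, K⁺, Cl⁻, I⁻. That's 1.

1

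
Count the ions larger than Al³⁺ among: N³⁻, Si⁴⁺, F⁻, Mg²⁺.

Each ion has 10 electrons. The ranking follows nuclear charge in reverse — greater Z gives a smaller radius. Si⁴⁺ (Z=14), Al³⁺ (Z=13), Mg²⁺ (Z=12), F⁻ (Z=9), N³⁻ (Z=7).
Ordering all of them (including Al³⁺) by radius gives Si⁴⁺ < Al³⁺ < Mg²⁺ < F⁻ < N³⁻. That's 3.

3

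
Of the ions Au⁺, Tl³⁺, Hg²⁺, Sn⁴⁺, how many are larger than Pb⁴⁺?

3

Work out protons and electrons: Sn⁴⁺ (Z=50, 46 e⁻), Pb⁴⁺ (Z=82, 78 e⁻), Tl³⁺ (Z=81, 78 e⁻), Hg²⁺ (Z=80, 78 e⁻), Au⁺ (Z=79, 78 e⁻). Sn⁴⁺ < Pb⁴⁺ (same group, period 5 vs 6); Pb⁴⁺ < Tl³⁺ (isoelectronic, higher Z=82 is smaller); Tl³⁺ < Hg²⁺ (isoelectronic, higher Z=81 is smaller); Hg²⁺ < Au⁺ (both 78 e⁻, Z=80>79).
Ordering all of them (including Pb⁴⁺) by radius gives Sn⁴⁺ < Pb⁴⁺ < Tl³⁺ < Hg²⁺ < Au⁺. That's 3.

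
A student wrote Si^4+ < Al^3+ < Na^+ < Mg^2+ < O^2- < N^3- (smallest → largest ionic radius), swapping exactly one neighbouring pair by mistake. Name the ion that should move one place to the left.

Compare adjacent ions: they are isoelectronic (10 e⁻) and Mg has more protons than Na (12 vs 11), making Mg^2+ smaller — yet in this increasing list Na^+ sits before Mg^2+. Nothing else is reversed, so Mg^2+ should move one place to the left.

Mg^2+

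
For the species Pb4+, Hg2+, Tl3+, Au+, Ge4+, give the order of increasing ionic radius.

Ge4+ < Pb4+ < Tl3+ < Hg2+ < Au+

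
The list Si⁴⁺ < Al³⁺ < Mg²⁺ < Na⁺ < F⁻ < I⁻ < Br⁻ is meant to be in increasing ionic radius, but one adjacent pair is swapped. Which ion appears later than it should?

Compare adjacent ions: both in group 17 with the same charge; Br⁻ (period 4) has the smaller radius — yet in this increasing list I⁻ sits before Br⁻. Nothing else is reversed, so Br⁻ should move one place to the left.

Br⁻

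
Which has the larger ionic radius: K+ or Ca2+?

K+

Each ion has 18 electrons. The ranking follows nuclear charge in reverse — greater Z gives a smaller radius. Ca2+ (Z=20), K+ (Z=19).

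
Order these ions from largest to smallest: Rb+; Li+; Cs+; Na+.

Same group, same charge. Going down the group adds an extra shell of electrons, so the ion gets larger: Li+ is highest in the group and smallest.

Cs+ > Rb+ > Na+ > Li+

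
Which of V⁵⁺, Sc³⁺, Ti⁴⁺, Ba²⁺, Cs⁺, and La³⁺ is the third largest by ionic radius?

Work out protons and electrons: V⁵⁺ has 18 e⁻ (Z=23), Ti⁴⁺ has 18 e⁻ (Z=22), Sc³⁺ has 18 e⁻ (Z=21), La³⁺ has 54 e⁻ (Z=57), Ba²⁺ has 54 e⁻ (Z=56), Cs⁺ has 54 e⁻ (Z=55). V⁵⁺ < Ti⁴⁺ (isoelectronic, higher Z=23 is smaller); Ti⁴⁺ < Sc³⁺ (isoelectronic, higher Z=22 is smaller); Sc³⁺ < La³⁺ (same group, 2 shells fewer); La³⁺ < Ba²⁺ (both 54 e⁻, Z=57>56); Ba²⁺ < Cs⁺ (both 54 e⁻, Z=56>55).
Full ascending order: V⁵⁺ < Ti⁴⁺ < Sc³⁺ < La³⁺ < Ba²⁺ < Cs⁺. Counting from the largest, position 3 is La³⁺.

La³⁺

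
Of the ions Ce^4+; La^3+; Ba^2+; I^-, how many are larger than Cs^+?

Isoelectronic series (54 e⁻ each). Size is set by nuclear charge: more protons means a smaller ion. Ce^4+ (Z=58), La^3+ (Z=57), Ba^2+ (Z=56), Cs^+ (Z=55), I^- (Z=53).
Placing each against Cs^+: smaller — Ce^4+, La^3+, Ba^2+; larger — I^-. So 1 is larger.

1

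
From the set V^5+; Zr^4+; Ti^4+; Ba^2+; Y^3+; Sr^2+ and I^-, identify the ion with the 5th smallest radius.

Sr^2+

V^5+ has 18 e⁻ (Z=23), Ti^4+ has 18 e⁻ (Z=22), Zr^4+ has 36 e⁻ (Z=40), Y^3+ has 36 e⁻ (Z=39), Sr^2+ has 36 e⁻ (Z=38), Ba^2+ has 54 e⁻ (Z=56), I^- has 54 e⁻ (Z=53). V^5+ < Ti^4+ (isoelectronic, higher Z=23 is smaller); Ti^4+ < Zr^4+ (same group, period 4 vs 5); Zr^4+ < Y^3+ (isoelectronic, higher Z=40 is smaller); Y^3+ < Sr^2+ (both 36 e⁻, Z=39>38); Sr^2+ < Ba^2+ (same group, period 5 vs 6); Ba^2+ < I^- (both 54 e⁻, Z=56>53).
Full ascending order: V^5+ < Ti^4+ < Zr^4+ < Y^3+ < Sr^2+ < Ba^2+ < I^-. Counting from the smallest, position 5 is Sr^2+.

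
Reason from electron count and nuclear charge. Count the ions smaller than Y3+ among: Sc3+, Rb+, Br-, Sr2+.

Sc3+ (Z=21, 18 e⁻), Y3+ (Z=39, 36 e⁻), Sr2+ (Z=38, 36 e⁻), Rb+ (Z=37, 36 e⁻), Br- (Z=35, 36 e⁻). Sc3+ < Y3+ (same group, 1 shell fewer); Y3+ < Sr2+ (isoelectronic, higher Z=39 is smaller); Sr2+ < Rb+ (both 36 e⁻, Z=38>37); Rb+ < Br- (both 36 e⁻, Z=37>35).
Placing each against Y3+: smaller — Sc3+; larger — Sr2+, Rb+, Br-. That's 1.

1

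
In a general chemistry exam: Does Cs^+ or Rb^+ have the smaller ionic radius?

Rb^+

Same group, same charge. Going down the group adds an extra shell of electrons, so the ion gets larger: Rb^+ is highest in the group and smallest.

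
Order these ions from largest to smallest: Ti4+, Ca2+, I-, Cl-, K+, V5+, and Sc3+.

Tabulating Z and e⁻: V5+: 18 e⁻, Z=23, Ti4+: 18 e⁻, Z=22, Sc3+: 18 e⁻, Z=21, Ca2+: 18 e⁻, Z=20, K+: 18 e⁻, Z=19, Cl-: 18 e⁻, Z=17, I-: 54 e⁻, Z=53. V5+ < Ti4+ (both 18 e⁻, Z=23>22); Ti4+ < Sc3+ (isoelectronic, higher Z=22 is smaller); Sc3+ < Ca2+ (isoelectronic, higher Z=21 is smaller); Ca2+ < K+ (both 18 e⁻, Z=20>19); K+ < Cl- (both 18 e⁻, Z=19>17); Cl- < I- (same group, 2 shells fewer).

I- > Cl- > K+ > Ca2+ > Sc3+ > Ti4+ > V5+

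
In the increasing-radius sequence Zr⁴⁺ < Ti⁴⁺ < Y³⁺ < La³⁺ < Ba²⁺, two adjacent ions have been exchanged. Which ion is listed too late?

Ti⁴⁺

Check each adjacent pair. Zr⁴⁺ and Ti⁴⁺ are reversed: both in group 4 with the same charge; Ti⁴⁺ (period 4) has the smaller radius. No other neighbouring pair contradicts the periodic trends, so Ti⁴⁺ is the ion listed too late.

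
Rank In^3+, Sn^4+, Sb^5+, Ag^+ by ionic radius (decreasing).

Each ion has 46 electrons. The ranking follows nuclear charge in reverse — greater Z gives a smaller radius. Sb^5+ (Z=51), Sn^4+ (Z=50), In^3+ (Z=49), Ag^+ (Z=47).

Ag^+ > In^3+ > Sn^4+ > Sb^5+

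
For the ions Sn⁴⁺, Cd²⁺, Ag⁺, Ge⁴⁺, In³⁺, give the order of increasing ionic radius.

Ge⁴⁺ < Sn⁴⁺ < In³⁺ < Cd²⁺ < Ag⁺

First list Z and electron count for each: Ge⁴⁺ has 28 e⁻ (Z=32), Sn⁴⁺ has 46 e⁻ (Z=50), In³⁺ has 46 e⁻ (Z=49), Cd²⁺ has 46 e⁻ (Z=48), Ag⁺ has 46 e⁻ (Z=47). Ge⁴⁺ < Sn⁴⁺ (same group, period 4 vs 5); Sn⁴⁺ < In³⁺ (isoelectronic, higher Z=50 is smaller); In³⁺ < Cd²⁺ (isoelectronic, higher Z=49 is smaller); Cd²⁺ < Ag⁺ (isoelectronic, higher Z=48 is smaller).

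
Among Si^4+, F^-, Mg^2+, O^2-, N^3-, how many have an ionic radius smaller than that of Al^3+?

These species are isoelectronic with 10 electrons. The only difference is the number of protons: Si^4+ (Z=14), Al^3+ (Z=13), Mg^2+ (Z=12), F^- (Z=9), O^2- (Z=8), N^3- (Z=7). The strongest nuclear pull (Si^4+) gives the smallest ion.
Overall: Si^4+ < Al^3+ < Mg^2+ < F^- < O^2- < N^3-. Al^3+ has 1 below it and 4 above. So 1 is smaller.

1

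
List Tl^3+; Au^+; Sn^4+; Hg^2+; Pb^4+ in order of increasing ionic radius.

Sn^4+ < Pb^4+ < Tl^3+ < Hg^2+ < Au^+

Work out protons and electrons: Sn^4+ has 46 e⁻ (Z=50), Pb^4+ has 78 e⁻ (Z=82), Tl^3+ has 78 e⁻ (Z=81), Hg^2+ has 78 e⁻ (Z=80), Au^+ has 78 e⁻ (Z=79). Sn^4+ < Pb^4+ (same group, 1 shell fewer); Pb^4+ < Tl^3+ (both 78 e⁻, Z=82>81); Tl^3+ < Hg^2+ (isoelectronic, higher Z=81 is smaller); Hg^2+ < Au^+ (isoelectronic, higher Z=80 is smaller).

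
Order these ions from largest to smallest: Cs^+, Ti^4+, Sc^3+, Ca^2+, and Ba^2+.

Cs^+ > Ba^2+ > Ca^2+ > Sc^3+ > Ti^4+

Tabulating Z and e⁻: Ti^4+: 18 e⁻, Z=22, Sc^3+: 18 e⁻, Z=21, Ca^2+: 18 e⁻, Z=20, Ba^2+: 54 e⁻, Z=56, Cs^+: 54 e⁻, Z=55. Ti^4+ < Sc^3+ (both 18 e⁻, Z=22>21); Sc^3+ < Ca^2+ (both 18 e⁻, Z=21>20); Ca^2+ < Ba^2+ (same group, 2 shells fewer); Ba^2+ < Cs^+ (isoelectronic, higher Z=56 is smaller).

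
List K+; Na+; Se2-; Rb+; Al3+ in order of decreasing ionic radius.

Se2- > Rb+ > K+ > Na+ > Al3+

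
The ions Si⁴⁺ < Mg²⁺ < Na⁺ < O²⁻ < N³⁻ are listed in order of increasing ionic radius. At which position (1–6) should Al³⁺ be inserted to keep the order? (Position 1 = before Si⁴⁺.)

2

Isoelectronic series (10 e⁻ each). Size is set by nuclear charge: more protons means a smaller ion. Si⁴⁺ (Z=14), Al³⁺ (Z=13), Mg²⁺ (Z=12), Na⁺ (Z=11), O²⁻ (Z=8), N³⁻ (Z=7).
With Al³⁺ included the full order is Si⁴⁺ < Al³⁺ < Mg²⁺ < Na⁺ < O²⁻ < N³⁻, so it takes position 2.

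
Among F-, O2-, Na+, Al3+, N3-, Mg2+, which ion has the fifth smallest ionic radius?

O2-

All of these have 10 electrons (isoelectronic). With the same electron cloud, the ion with the most protons pulls it in tightest. Nuclear charges: Al3+ (Z=13), Mg2+ (Z=12), Na+ (Z=11), F- (Z=9), O2- (Z=8), N3- (Z=7). Highest Z is smallest.
Ordering: Al3+ < Mg2+ < Na+ < F- < O2- < N3-. The fifth smallest is O2-.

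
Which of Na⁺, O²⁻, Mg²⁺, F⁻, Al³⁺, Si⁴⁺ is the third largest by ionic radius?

Na⁺

Each ion has 10 electrons. The ranking follows nuclear charge in reverse — greater Z gives a smaller radius. Si⁴⁺ (Z=14), Al³⁺ (Z=13), Mg²⁺ (Z=12), Na⁺ (Z=11), F⁻ (Z=9), O²⁻ (Z=8).
That gives Si⁴⁺ < Al³⁺ < Mg²⁺ < Na⁺ < F⁻ < O²⁻. From the largest end, number 3 is Na⁺.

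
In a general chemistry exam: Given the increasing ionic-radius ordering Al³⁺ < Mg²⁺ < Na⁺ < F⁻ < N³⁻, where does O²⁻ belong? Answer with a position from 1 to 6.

Each ion has 10 electrons. The ranking follows nuclear charge in reverse — greater Z gives a smaller radius. Al³⁺ (Z=13), Mg²⁺ (Z=12), Na⁺ (Z=11), F⁻ (Z=9), O²⁻ (Z=8), N³⁻ (Z=7).
With O²⁻ included the full order is Al³⁺ < Mg²⁺ < Na⁺ < F⁻ < O²⁻ < N³⁻, so it takes position 5.

5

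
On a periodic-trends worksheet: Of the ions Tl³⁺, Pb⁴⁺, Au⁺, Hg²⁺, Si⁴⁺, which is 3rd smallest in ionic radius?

First list Z and electron count for each: Si⁴⁺ (Z=14, 10 e⁻), Pb⁴⁺ (Z=82, 78 e⁻), Tl³⁺ (Z=81, 78 e⁻), Hg²⁺ (Z=80, 78 e⁻), Au⁺ (Z=79, 78 e⁻). Si⁴⁺ < Pb⁴⁺ (same group, 3 shells fewer); Pb⁴⁺ < Tl³⁺ (isoelectronic, higher Z=82 is smaller); Tl³⁺ < Hg²⁺ (isoelectronic, higher Z=81 is smaller); Hg²⁺ < Au⁺ (isoelectronic, higher Z=80 is smaller).
Full ascending order: Si⁴⁺ < Pb⁴⁺ < Tl³⁺ < Hg²⁺ < Au⁺. Counting from the smallest, position 3 is Tl³⁺.

Tl³⁺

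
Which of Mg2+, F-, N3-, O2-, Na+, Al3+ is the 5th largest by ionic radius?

Each ion has 10 electrons. The ranking follows nuclear charge in reverse — greater Z gives a smaller radius. Al3+ (Z=13), Mg2+ (Z=12), Na+ (Z=11), F- (Z=9), O2- (Z=8), N3- (Z=7).
Ordering: Al3+ < Mg2+ < Na+ < F- < O2- < N3-. The 5th largest is Mg2+.

Mg2+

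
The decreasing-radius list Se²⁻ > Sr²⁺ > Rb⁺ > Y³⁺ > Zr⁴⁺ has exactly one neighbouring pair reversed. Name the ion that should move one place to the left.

Check each adjacent pair. Sr²⁺ and Rb⁺ are reversed: both have 36 electrons but Z(Sr)=38 > Z(Rb)=37, so Sr²⁺ should be the smaller of the two. No other neighbouring pair contradicts the periodic trends, so Rb⁺ is the ion listed too late.

Rb⁺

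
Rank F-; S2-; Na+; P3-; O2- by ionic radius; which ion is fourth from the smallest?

First list Z and electron count for each: Na+ has 10 e⁻ (Z=11), F- has 10 e⁻ (Z=9), O2- has 10 e⁻ (Z=8), S2- has 18 e⁻ (Z=16), P3- has 18 e⁻ (Z=15). Na+ < F- (isoelectronic, higher Z=11 is smaller); F- < O2- (isoelectronic, higher Z=9 is smaller); O2- < S2- (same group, 1 shell fewer); S2- < P3- (isoelectronic, higher Z=16 is smaller).
That gives Na+ < F- < O2- < S2- < P3-. From the smallest end, number 4 is S2-.

S2-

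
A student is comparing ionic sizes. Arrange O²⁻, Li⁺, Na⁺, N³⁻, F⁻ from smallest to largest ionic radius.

Electron counts and nuclear charges: Li⁺: 2 e⁻, Z=3, Na⁺: 10 e⁻, Z=11, F⁻: 10 e⁻, Z=9, O²⁻: 10 e⁻, Z=8, N³⁻: 10 e⁻, Z=7. Li⁺ < Na⁺ (same group, period 2 vs 3); Na⁺ < F⁻ (isoelectronic, higher Z=11 is smaller); F⁻ < O²⁻ (isoelectronic, higher Z=9 is smaller); O²⁻ < N³⁻ (isoelectronic, higher Z=8 is smaller).

Li⁺ < Na⁺ < F⁻ < O²⁻ < N³⁻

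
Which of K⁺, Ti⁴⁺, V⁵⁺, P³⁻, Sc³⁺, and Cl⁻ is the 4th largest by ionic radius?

Each ion has 18 electrons. The ranking follows nuclear charge in reverse — greater Z gives a smaller radius. V⁵⁺ (Z=23), Ti⁴⁺ (Z=22), Sc³⁺ (Z=21), K⁺ (Z=19), Cl⁻ (Z=17), P³⁻ (Z=15).
Ordering: V⁵⁺ < Ti⁴⁺ < Sc³⁺ < K⁺ < Cl⁻ < P³⁻. The 4th largest is Sc³⁺.

Sc³⁺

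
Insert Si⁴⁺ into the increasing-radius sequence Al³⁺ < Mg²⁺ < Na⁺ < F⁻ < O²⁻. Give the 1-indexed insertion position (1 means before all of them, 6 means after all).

These species are isoelectronic with 10 electrons. The only difference is the number of protons: Si⁴⁺ (Z=14), Al³⁺ (Z=13), Mg²⁺ (Z=12), Na⁺ (Z=11), F⁻ (Z=9), O²⁻ (Z=8). The strongest nuclear pull (Si⁴⁺) gives the smallest ion.
With Si⁴⁺ included the full order is Si⁴⁺ < Al³⁺ < Mg²⁺ < Na⁺ < F⁻ < O²⁻, so it takes position 1.

1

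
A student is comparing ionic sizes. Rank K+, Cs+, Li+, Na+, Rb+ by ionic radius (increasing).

Same group, same charge. Going down the group adds an extra shell of electrons, so the ion gets larger: Li+ is highest in the group and smallest.

Li+ < Na+ < K+ < Rb+ < Cs+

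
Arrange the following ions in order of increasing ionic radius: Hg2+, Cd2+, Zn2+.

These ions sit in one column with identical charge. Each step down the periodic table adds a principal shell, increasing the radius.

Zn2+ < Cd2+ < Hg2+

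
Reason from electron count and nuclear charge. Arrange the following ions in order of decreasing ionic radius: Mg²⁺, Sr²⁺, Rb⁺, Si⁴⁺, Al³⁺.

Rb⁺ > Sr²⁺ > Mg²⁺ > Al³⁺ > Si⁴⁺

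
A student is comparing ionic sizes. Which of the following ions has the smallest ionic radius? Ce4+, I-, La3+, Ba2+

All of these have 54 electrons (isoelectronic). With the same electron cloud, the ion with the most protons pulls it in tightest. Nuclear charges: Ce4+ (Z=58), La3+ (Z=57), Ba2+ (Z=56), I- (Z=53). Highest Z is smallest.

Ce4+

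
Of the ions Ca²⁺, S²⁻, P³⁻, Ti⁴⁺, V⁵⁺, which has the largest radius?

P³⁻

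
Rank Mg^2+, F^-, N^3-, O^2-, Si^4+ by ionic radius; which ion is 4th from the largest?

All of these have 10 electrons (isoelectronic). With the same electron cloud, the ion with the most protons pulls it in tightest. Nuclear charges: Si^4+ (Z=14), Mg^2+ (Z=12), F^- (Z=9), O^2- (Z=8), N^3- (Z=7). Highest Z is smallest.
So the order is Si^4+ < Mg^2+ < F^- < O^2- < N^3-; the 4th-largest ion is Mg^2+.

Mg^2+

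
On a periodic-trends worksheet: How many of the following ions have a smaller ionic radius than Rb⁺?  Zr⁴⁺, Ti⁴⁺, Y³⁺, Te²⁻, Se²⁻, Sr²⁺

4

Ti⁴⁺ has 18 e⁻ (Z=22), Zr⁴⁺ has 36 e⁻ (Z=40), Y³⁺ has 36 e⁻ (Z=39), Sr²⁺ has 36 e⁻ (Z=38), Rb⁺ has 36 e⁻ (Z=37), Se²⁻ has 36 e⁻ (Z=34), Te²⁻ has 54 e⁻ (Z=52). Ti⁴⁺ < Zr⁴⁺ (same group, period 4 vs 5); Zr⁴⁺ < Y³⁺ (isoelectronic, higher Z=40 is smaller); Y³⁺ < Sr²⁺ (isoelectronic, higher Z=39 is smaller); Sr²⁺ < Rb⁺ (isoelectronic, higher Z=38 is smaller); Rb⁺ < Se²⁻ (both 36 e⁻, Z=37>34); Se²⁻ < Te²⁻ (same group, 1 shell fewer).
Placing each against Rb⁺: smaller — Ti⁴⁺, Zr⁴⁺, Y³⁺, Sr²⁺; larger — Se²⁻, Te²⁻. That's 4.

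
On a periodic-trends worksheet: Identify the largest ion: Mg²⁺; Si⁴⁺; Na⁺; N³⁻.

N³⁻

All of these have 10 electrons (isoelectronic). With the same electron cloud, the ion with the most protons pulls it in tightest. Nuclear charges: Si⁴⁺ (Z=14), Mg²⁺ (Z=12), Na⁺ (Z=11), N³⁻ (Z=7). Highest Z is smallest.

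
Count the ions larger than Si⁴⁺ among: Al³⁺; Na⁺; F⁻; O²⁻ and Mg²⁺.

These species are isoelectronic with 10 electrons. The only difference is the number of protons: Si⁴⁺ (Z=14), Al³⁺ (Z=13), Mg²⁺ (Z=12), Na⁺ (Z=11), F⁻ (Z=9), O²⁻ (Z=8). The strongest nuclear pull (Si⁴⁺) gives the smallest ion.
Overall: Si⁴⁺ < Al³⁺ < Mg²⁺ < Na⁺ < F⁻ < O²⁻. Si⁴⁺ has 0 below it and 5 above. So 5 are larger.

5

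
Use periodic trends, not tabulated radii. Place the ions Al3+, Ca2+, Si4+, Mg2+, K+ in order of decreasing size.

K+ > Ca2+ > Mg2+ > Al3+ > Si4+

Work out protons and electrons: Si4+ has 10 e⁻ (Z=14), Al3+ has 10 e⁻ (Z=13), Mg2+ has 10 e⁻ (Z=12), Ca2+ has 18 e⁻ (Z=20), K+ has 18 e⁻ (Z=19). Si4+ < Al3+ (isoelectronic, higher Z=14 is smaller); Al3+ < Mg2+ (both 10 e⁻, Z=13>12); Mg2+ < Ca2+ (same group, 1 shell fewer); Ca2+ < K+ (isoelectronic, higher Z=20 is smaller).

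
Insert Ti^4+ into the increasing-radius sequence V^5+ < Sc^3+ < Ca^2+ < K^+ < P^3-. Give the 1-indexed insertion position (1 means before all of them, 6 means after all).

2

All of these have 18 electrons (isoelectronic). With the same electron cloud, the ion with the most protons pulls it in tightest. Nuclear charges: V^5+ (Z=23), Ti^4+ (Z=22), Sc^3+ (Z=21), Ca^2+ (Z=20), K^+ (Z=19), P^3- (Z=15). Highest Z is smallest.
Merged order: V^5+ < Ti^4+ < Sc^3+ < Ca^2+ < K^+ < P^3- — Ti^4+ is number 2.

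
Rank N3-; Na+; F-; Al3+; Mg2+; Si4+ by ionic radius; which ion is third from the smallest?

Mg2+

Each ion has 10 electrons. The ranking follows nuclear charge in reverse — greater Z gives a smaller radius. Si4+ (Z=14), Al3+ (Z=13), Mg2+ (Z=12), Na+ (Z=11), F- (Z=9), N3- (Z=7).
Full ascending order: Si4+ < Al3+ < Mg2+ < Na+ < F- < N3-. Counting from the smallest, position 3 is Mg2+.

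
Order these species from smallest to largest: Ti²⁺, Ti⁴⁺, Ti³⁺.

These are all Ti ions. Removing more electrons (higher positive charge) pulls the remaining electrons in closer, so Ti⁴⁺ is smallest and Ti²⁺ is largest.

Ti⁴⁺ < Ti³⁺ < Ti²⁺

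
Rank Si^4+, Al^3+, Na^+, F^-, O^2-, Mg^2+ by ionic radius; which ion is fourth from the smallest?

Each ion has 10 electrons. The ranking follows nuclear charge in reverse — greater Z gives a smaller radius. Si^4+ (Z=14), Al^3+ (Z=13), Mg^2+ (Z=12), Na^+ (Z=11), F^- (Z=9), O^2- (Z=8).
So the order is Si^4+ < Al^3+ < Mg^2+ < Na^+ < F^- < O^2-; the 4th-smallest ion is Na^+.

Na^+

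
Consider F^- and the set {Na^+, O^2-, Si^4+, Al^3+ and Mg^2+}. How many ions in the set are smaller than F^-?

Isoelectronic series (10 e⁻ each). Size is set by nuclear charge: more protons means a smaller ion. Si^4+ (Z=14), Al^3+ (Z=13), Mg^2+ (Z=12), Na^+ (Z=11), F^- (Z=9), O^2- (Z=8).
Overall: Si^4+ < Al^3+ < Mg^2+ < Na^+ < F^- < O^2-. F^- has 4 below it and 1 above. Count: 4.

4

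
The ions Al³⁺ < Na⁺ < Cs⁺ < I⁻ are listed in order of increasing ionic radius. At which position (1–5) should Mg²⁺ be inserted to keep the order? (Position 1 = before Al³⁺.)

2

Al³⁺ has 10 e⁻ (Z=13), Mg²⁺ has 10 e⁻ (Z=12), Na⁺ has 10 e⁻ (Z=11), Cs⁺ has 54 e⁻ (Z=55), I⁻ has 54 e⁻ (Z=53). Al³⁺ < Mg²⁺ (isoelectronic, higher Z=13 is smaller); Mg²⁺ < Na⁺ (isoelectronic, higher Z=12 is smaller); Na⁺ < Cs⁺ (same group, 3 shells fewer); Cs⁺ < I⁻ (isoelectronic, higher Z=55 is smaller).
Putting Mg²⁺ in gives Al³⁺ < Mg²⁺ < Na⁺ < Cs⁺ < I⁻; it lands at slot 2.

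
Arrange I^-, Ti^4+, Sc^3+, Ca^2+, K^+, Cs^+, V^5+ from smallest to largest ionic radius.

V^5+ < Ti^4+ < Sc^3+ < Ca^2+ < K^+ < Cs^+ < I^-

First list Z and electron count for each: V^5+ (Z=23, 18 e⁻), Ti^4+ (Z=22, 18 e⁻), Sc^3+ (Z=21, 18 e⁻), Ca^2+ (Z=20, 18 e⁻), K^+ (Z=19, 18 e⁻), Cs^+ (Z=55, 54 e⁻), I^- (Z=53, 54 e⁻). V^5+ < Ti^4+ (both 18 e⁻, Z=23>22); Ti^4+ < Sc^3+ (isoelectronic, higher Z=22 is smaller); Sc^3+ < Ca^2+ (isoelectronic, higher Z=21 is smaller); Ca^2+ < K^+ (both 18 e⁻, Z=20>19); K^+ < Cs^+ (same group, period 4 vs 6); Cs^+ < I^- (both 54 e⁻, Z=55>53).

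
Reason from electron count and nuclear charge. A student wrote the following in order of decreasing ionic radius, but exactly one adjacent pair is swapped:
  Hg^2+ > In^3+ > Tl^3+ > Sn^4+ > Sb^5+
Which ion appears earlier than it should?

Compare adjacent ions: In^3+ and Tl^3+ are in one column with the same charge; the lighter period-5 ion has one fewer shell and is smaller — yet in this decreasing list In^3+ sits before Tl^3+. Nothing else is reversed, so In^3+ should move one place to the right.

In^3+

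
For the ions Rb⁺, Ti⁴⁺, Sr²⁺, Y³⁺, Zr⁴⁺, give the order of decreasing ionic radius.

First list Z and electron count for each: Ti⁴⁺: 18 e⁻, Z=22, Zr⁴⁺: 36 e⁻, Z=40, Y³⁺: 36 e⁻, Z=39, Sr²⁺: 36 e⁻, Z=38, Rb⁺: 36 e⁻, Z=37. Ti⁴⁺ < Zr⁴⁺ (same group, 1 shell fewer); Zr⁴⁺ < Y³⁺ (both 36 e⁻, Z=40>39); Y³⁺ < Sr²⁺ (both 36 e⁻, Z=39>38); Sr²⁺ < Rb⁺ (both 36 e⁻, Z=38>37).

Rb⁺ > Sr²⁺ > Y³⁺ > Zr⁴⁺ > Ti⁴⁺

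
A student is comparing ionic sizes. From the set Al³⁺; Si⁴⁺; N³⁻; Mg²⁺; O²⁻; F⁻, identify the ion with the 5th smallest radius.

These species are isoelectronic with 10 electrons. The only difference is the number of protons: Si⁴⁺ (Z=14), Al³⁺ (Z=13), Mg²⁺ (Z=12), F⁻ (Z=9), O²⁻ (Z=8), N³⁻ (Z=7). The strongest nuclear pull (Si⁴⁺) gives the smallest ion.
That gives Si⁴⁺ < Al³⁺ < Mg²⁺ < F⁻ < O²⁻ < N³⁻. From the smallest end, number 5 is O²⁻.

O²⁻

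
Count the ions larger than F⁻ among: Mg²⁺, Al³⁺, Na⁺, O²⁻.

1

Isoelectronic series (10 e⁻ each). Size is set by nuclear charge: more protons means a smaller ion. Al³⁺ (Z=13), Mg²⁺ (Z=12), Na⁺ (Z=11), F⁻ (Z=9), O²⁻ (Z=8).
Overall: Al³⁺ < Mg²⁺ < Na⁺ < F⁻ < O²⁻. F⁻ has 3 below it and 1 above. That's 1.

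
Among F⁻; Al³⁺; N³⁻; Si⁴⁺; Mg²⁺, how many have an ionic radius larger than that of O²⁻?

1

Isoelectronic series (10 e⁻ each). Size is set by nuclear charge: more protons means a smaller ion. Si⁴⁺ (Z=14), Al³⁺ (Z=13), Mg²⁺ (Z=12), F⁻ (Z=9), O²⁻ (Z=8), N³⁻ (Z=7).
Overall: Si⁴⁺ < Al³⁺ < Mg²⁺ < F⁻ < O²⁻ < N³⁻. O²⁻ has 4 below it and 1 above. Count: 1.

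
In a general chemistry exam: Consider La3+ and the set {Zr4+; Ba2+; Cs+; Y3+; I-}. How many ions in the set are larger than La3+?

First list Z and electron count for each: Zr4+ has 36 e⁻ (Z=40), Y3+ has 36 e⁻ (Z=39), La3+ has 54 e⁻ (Z=57), Ba2+ has 54 e⁻ (Z=56), Cs+ has 54 e⁻ (Z=55), I- has 54 e⁻ (Z=53). Zr4+ < Y3+ (isoelectronic, higher Z=40 is smaller); Y3+ < La3+ (same group, 1 shell fewer); La3+ < Ba2+ (isoelectronic, higher Z=57 is smaller); Ba2+ < Cs+ (both 54 e⁻, Z=56>55); Cs+ < I- (isoelectronic, higher Z=55 is smaller).
Overall: Zr4+ < Y3+ < La3+ < Ba2+ < Cs+ < I-. La3+ has 2 below it and 3 above. That's 3.

3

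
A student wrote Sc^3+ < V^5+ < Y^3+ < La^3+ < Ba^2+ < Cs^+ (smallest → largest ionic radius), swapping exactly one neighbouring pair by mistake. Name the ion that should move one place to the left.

The pair Sc^3+, V^5+ is the wrong way round — they are isoelectronic (18 e⁻) and V has more protons than Sc (23 vs 21), making V^5+ smaller. All other adjacent pairs agree with periodic trends, so V^5+ is the misplaced ion.

V^5+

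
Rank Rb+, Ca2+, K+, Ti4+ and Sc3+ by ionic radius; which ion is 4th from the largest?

First list Z and electron count for each: Ti4+ (Z=22, 18 e⁻), Sc3+ (Z=21, 18 e⁻), Ca2+ (Z=20, 18 e⁻), K+ (Z=19, 18 e⁻), Rb+ (Z=37, 36 e⁻). Ti4+ < Sc3+ (isoelectronic, higher Z=22 is smaller); Sc3+ < Ca2+ (isoelectronic, higher Z=21 is smaller); Ca2+ < K+ (isoelectronic, higher Z=20 is smaller); K+ < Rb+ (same group, 1 shell fewer).
Ordering: Ti4+ < Sc3+ < Ca2+ < K+ < Rb+. The 4th largest is Sc3+.

Sc3+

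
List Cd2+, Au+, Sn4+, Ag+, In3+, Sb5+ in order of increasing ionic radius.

Sb5+ < Sn4+ < In3+ < Cd2+ < Ag+ < Au+

Electron counts and nuclear charges: Sb5+ (Z=51, 46 e⁻), Sn4+ (Z=50, 46 e⁻), In3+ (Z=49, 46 e⁻), Cd2+ (Z=48, 46 e⁻), Ag+ (Z=47, 46 e⁻), Au+ (Z=79, 78 e⁻). Sb5+ < Sn4+ (both 46 e⁻, Z=51>50); Sn4+ < In3+ (both 46 e⁻, Z=50>49); In3+ < Cd2+ (both 46 e⁻, Z=49>48); Cd2+ < Ag+ (isoelectronic, higher Z=48 is smaller); Ag+ < Au+ (same group, period 5 vs 6).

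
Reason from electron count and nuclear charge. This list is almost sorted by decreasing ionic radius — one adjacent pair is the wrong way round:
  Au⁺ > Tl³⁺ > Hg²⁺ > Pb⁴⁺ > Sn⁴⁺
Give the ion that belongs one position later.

Tl³⁺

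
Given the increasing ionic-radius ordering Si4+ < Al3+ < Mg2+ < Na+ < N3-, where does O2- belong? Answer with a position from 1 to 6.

5

All of these have 10 electrons (isoelectronic). With the same electron cloud, the ion with the most protons pulls it in tightest. Nuclear charges: Si4+ (Z=14), Al3+ (Z=13), Mg2+ (Z=12), Na+ (Z=11), O2- (Z=8), N3- (Z=7). Highest Z is smallest.
Putting O2- in gives Si4+ < Al3+ < Mg2+ < Na+ < O2- < N3-; it lands at slot 5.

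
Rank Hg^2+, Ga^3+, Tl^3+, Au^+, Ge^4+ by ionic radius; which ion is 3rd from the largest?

Tl^3+

Electron counts and nuclear charges: Ge^4+: 28 e⁻, Z=32, Ga^3+: 28 e⁻, Z=31, Tl^3+: 78 e⁻, Z=81, Hg^2+: 78 e⁻, Z=80, Au^+: 78 e⁻, Z=79. Ge^4+ < Ga^3+ (both 28 e⁻, Z=32>31); Ga^3+ < Tl^3+ (same group, period 4 vs 6); Tl^3+ < Hg^2+ (isoelectronic, higher Z=81 is smaller); Hg^2+ < Au^+ (isoelectronic, higher Z=80 is smaller).
Full ascending order: Ge^4+ < Ga^3+ < Tl^3+ < Hg^2+ < Au^+. Counting from the largest, position 3 is Tl^3+.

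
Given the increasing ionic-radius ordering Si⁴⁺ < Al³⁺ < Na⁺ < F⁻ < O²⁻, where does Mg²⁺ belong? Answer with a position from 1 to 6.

3

All of these have 10 electrons (isoelectronic). With the same electron cloud, the ion with the most protons pulls it in tightest. Nuclear charges: Si⁴⁺ (Z=14), Al³⁺ (Z=13), Mg²⁺ (Z=12), Na⁺ (Z=11), F⁻ (Z=9), O²⁻ (Z=8). Highest Z is smallest.
Putting Mg²⁺ in gives Si⁴⁺ < Al³⁺ < Mg²⁺ < Na⁺ < F⁻ < O²⁻; it lands at slot 3.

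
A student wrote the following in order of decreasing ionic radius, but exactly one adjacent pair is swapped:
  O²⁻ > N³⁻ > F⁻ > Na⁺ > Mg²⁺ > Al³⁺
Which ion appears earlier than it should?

The pair O²⁻, N³⁻ is the wrong way round — they are isoelectronic (10 e⁻) and O has more protons than N (8 vs 7), making O²⁻ smaller. All other adjacent pairs agree with periodic trends, so O²⁻ is the misplaced ion.

O²⁻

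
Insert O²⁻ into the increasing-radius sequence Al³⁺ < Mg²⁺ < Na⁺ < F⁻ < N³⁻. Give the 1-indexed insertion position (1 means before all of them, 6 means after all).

5

These species are isoelectronic with 10 electrons. The only difference is the number of protons: Al³⁺ (Z=13), Mg²⁺ (Z=12), Na⁺ (Z=11), F⁻ (Z=9), O²⁻ (Z=8), N³⁻ (Z=7). The strongest nuclear pull (Al³⁺) gives the smallest ion.
With O²⁻ included the full order is Al³⁺ < Mg²⁺ < Na⁺ < F⁻ < O²⁻ < N³⁻, so it takes position 5.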